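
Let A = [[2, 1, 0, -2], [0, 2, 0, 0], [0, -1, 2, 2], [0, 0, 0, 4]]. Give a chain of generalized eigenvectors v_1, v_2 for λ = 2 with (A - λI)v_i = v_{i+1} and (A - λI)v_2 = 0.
We seek v_1 ∈ ker((A - 2I)^2) \ ker(A - 2I), then set v_{i+1} = (A - 2I) v_i.

One such chain is v_1 = [[0, 1, -1, 0]]^T, v_2 = [[1, 0, -1, 0]]^T. Check: (A - 2I) v_2 = [[0, 0, 0, 0]]^T = 0.

v_1 = [[0, 1, -1, 0]]^T, v_2 = [[1, 0, -1, 0]]^T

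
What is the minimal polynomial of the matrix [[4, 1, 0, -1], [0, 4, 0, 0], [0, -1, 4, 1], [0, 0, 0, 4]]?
The characteristic polynomial factors as (x - 4)^4. The minimal polynomial is ∏(x - λ)^{k_λ} where k_λ is the size of the largest Jordan block at λ.

For λ = 4: rank(A - 4I) = 1, and the largest Jordan block has size 2 (the smallest k with rank((A - 4I)^k) = rank((A - 4I)^(k+1))).

So m_A(x) = (x - 4)^2.

m_A(x) = (x - 4)^2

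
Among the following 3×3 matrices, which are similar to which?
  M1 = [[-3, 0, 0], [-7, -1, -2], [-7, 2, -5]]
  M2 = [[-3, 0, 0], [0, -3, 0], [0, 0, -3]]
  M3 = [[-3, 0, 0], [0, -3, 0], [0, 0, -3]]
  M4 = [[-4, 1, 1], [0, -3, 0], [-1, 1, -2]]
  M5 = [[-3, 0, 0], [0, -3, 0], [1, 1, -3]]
Characteristic polynomials: χ_{M1} = (x + 3)^3, χ_{M2} = (x + 3)^3, χ_{M3} = (x + 3)^3, χ_{M4} = (x + 3)^3, χ_{M5} = (x + 3)^3.

{M1, M4, M5}: invariant factors x + 3, (x + 3)^2.

{M2, M3}: invariant factors x + 3, x + 3, x + 3.

Matrices are similar if and only if their invariant-factor lists agree; the partition into similarity classes is {M1, M4, M5}, {M2, M3}.

2 classes: {M1, M4, M5}, {M2, M3}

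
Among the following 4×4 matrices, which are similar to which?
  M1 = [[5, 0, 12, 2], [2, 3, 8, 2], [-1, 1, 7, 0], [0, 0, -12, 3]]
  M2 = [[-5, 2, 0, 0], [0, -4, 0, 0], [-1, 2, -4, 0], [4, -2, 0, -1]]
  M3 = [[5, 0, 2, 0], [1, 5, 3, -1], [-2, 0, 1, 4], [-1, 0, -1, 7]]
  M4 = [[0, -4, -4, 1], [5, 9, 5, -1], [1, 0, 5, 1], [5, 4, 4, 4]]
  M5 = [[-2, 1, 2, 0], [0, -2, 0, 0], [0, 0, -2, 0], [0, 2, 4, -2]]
4 classes: {M1}, {M2}, {M3, M4}, {M5}

Characteristic polynomials: χ_{M1} = (x - 5)^3(x - 3), χ_{M2} = (x + 1)(x + 4)^2(x + 5), χ_{M3} = (x - 5)^3(x - 3), χ_{M4} = (x - 5)^3(x - 3), χ_{M5} = (x + 2)^4.

{M1}: invariant factors x - 5, (x - 5)^2(x - 3).

{M2}: invariant factors x + 4, (x + 1)(x + 4)(x + 5).

{M3, M4}: invariant factors (x - 5)^3(x - 3).

{M5}: invariant factors x + 2, x + 2, (x + 2)^2.

Matrices are similar if and only if their invariant-factor lists agree; the partition into similarity classes is {M1}, {M2}, {M3, M4}, {M5}.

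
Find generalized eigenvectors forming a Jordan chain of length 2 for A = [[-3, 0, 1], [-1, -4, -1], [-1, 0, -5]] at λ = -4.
We seek v_1 ∈ ker((A + 4I)^2) \ ker(A + 4I), then set v_{i+1} = (A + 4I) v_i.

One such chain is v_1 = [[0, 1, 1]]^T, v_2 = [[1, -1, -1]]^T. Check: (A + 4I) v_2 = [[0, 0, 0]]^T = 0.

v_1 = [[0, 1, 1]]^T, v_2 = [[1, -1, -1]]^T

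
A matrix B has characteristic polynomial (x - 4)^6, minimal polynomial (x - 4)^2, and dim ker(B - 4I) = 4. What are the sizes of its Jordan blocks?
Jordan blocks: (4, 2), (4, 2), (4, 1), (4, 1)

λ = 4: algebraic multiplicity 6 (exponent in χ_B), largest block size 2 (exponent in m_B), 4 blocks (geometric multiplicity). These force block sizes [2, 2, 1, 1].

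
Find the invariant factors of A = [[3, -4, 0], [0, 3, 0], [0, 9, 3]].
The Jordan structure of A has elementary divisors (x - 3)^2, (x - 3). Arranging the block sizes at each eigenvalue in decreasing order and taking row products gives the invariant factors.

Invariant factors (smallest first, each dividing the next): x - 3, (x - 3)^2.

Check: the last factor (x - 3)^2 is the minimal polynomial, and the product (x - 3)^3 is the characteristic polynomial.

x - 3, (x - 3)^2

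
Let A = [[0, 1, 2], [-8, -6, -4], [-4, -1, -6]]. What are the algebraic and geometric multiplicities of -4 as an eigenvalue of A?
The characteristic polynomial is (x + 4)^3, so the factor x + 4 appears with exponent 3: the algebraic multiplicity is 3.

rank(A + 4I) = 1, so the eigenspace has dimension 3 - 1 = 2: the geometric multiplicity is 2.

Since 2 < 3, A is not diagonalizable.

algebraic multiplicity 3, geometric multiplicity 2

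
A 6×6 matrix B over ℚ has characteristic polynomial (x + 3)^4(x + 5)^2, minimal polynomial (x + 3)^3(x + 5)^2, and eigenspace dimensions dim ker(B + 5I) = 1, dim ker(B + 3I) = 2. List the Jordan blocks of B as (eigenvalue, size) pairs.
λ = -5: algebraic multiplicity 2 (exponent in χ_B), largest block size 2 (exponent in m_B), 1 block (geometric multiplicity). This forces block sizes [2].
λ = -3: algebraic multiplicity 4 (exponent in χ_B), largest block size 3 (exponent in m_B), 2 blocks (geometric multiplicity). These force block sizes [3, 1].

Jordan blocks: (-5, 2), (-3, 3), (-3, 1)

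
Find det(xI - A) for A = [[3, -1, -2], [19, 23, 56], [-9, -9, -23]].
xI - A = [[x - 3, 1, 2], [-19, x - 23, -56], [9, 9, x + 23]].

Expanding det(xI - A) along the first row:
det(xI - A) = + (x - 3)·det([[x - 23, -56], [9, x + 23]]) - (1)·det([[-19, -56], [9, x + 23]]) + (2)·det([[-19, x - 23], [9, 9]]).

Evaluating gives χ_A(x) = x^3 - 3x^2 - 24x + 80 = (x - 4)^2(x + 5).

χ_A(x) = (x - 4)^2(x + 5)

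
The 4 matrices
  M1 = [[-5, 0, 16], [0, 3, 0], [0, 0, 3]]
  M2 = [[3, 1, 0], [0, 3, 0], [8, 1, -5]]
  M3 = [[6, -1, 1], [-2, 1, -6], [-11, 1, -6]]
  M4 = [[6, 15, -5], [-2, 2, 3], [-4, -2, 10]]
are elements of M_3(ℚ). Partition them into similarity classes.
3 classes: {M1}, {M2, M3}, {M4}

Characteristic polynomials: χ_{M1} = (x - 3)^2(x + 5), χ_{M2} = (x - 3)^2(x + 5), χ_{M3} = (x - 3)^2(x + 5), χ_{M4} = (x - 6)^3.

{M1}: invariant factors x - 3, (x - 3)(x + 5).

{M2, M3}: invariant factors (x - 3)^2(x + 5).

{M4}: invariant factors (x - 6)^3.

Matrices are similar if and only if their invariant-factor lists agree; the partition into similarity classes is {M1}, {M2, M3}, {M4}.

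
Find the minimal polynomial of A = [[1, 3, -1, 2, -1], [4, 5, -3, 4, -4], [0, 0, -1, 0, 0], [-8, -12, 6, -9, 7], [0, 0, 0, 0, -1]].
m_A(x) = (x + 1)^3

The characteristic polynomial factors as (x + 1)^5. The minimal polynomial is ∏(x - λ)^{k_λ} where k_λ is the size of the largest Jordan block at λ.

For λ = -1: rank(A + I) = 3, and the largest Jordan block has size 3 (the smallest k with rank((A + I)^k) = rank((A + I)^(k+1))).

So m_A(x) = (x + 1)^3.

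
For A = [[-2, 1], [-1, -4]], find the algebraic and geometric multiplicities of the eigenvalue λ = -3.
The characteristic polynomial is (x + 3)^2, so the factor x + 3 appears with exponent 2: the algebraic multiplicity is 2.

rank(A + 3I) = 1, so the eigenspace has dimension 2 - 1 = 1: the geometric multiplicity is 1.

Since 1 < 2, A is not diagonalizable.

algebraic multiplicity 2, geometric multiplicity 1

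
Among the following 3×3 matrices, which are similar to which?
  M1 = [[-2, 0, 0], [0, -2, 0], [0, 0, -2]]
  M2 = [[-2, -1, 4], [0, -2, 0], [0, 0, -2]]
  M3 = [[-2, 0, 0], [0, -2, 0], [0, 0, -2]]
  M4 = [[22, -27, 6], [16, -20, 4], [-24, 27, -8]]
Characteristic polynomials: χ_{M1} = (x + 2)^3, χ_{M2} = (x + 2)^3, χ_{M3} = (x + 2)^3, χ_{M4} = (x + 2)^3.

{M1, M3}: invariant factors x + 2, x + 2, x + 2.

{M2, M4}: invariant factors x + 2, (x + 2)^2.

Matrices are similar if and only if their invariant-factor lists agree; the partition into similarity classes is {M1, M3}, {M2, M4}.

2 classes: {M1, M3}, {M2, M4}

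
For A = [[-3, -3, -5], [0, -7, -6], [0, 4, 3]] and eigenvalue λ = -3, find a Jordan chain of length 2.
v_1 = [[2, 3, -2]]^T, v_2 = [[1, 0, 0]]^T

We seek v_1 ∈ ker((A + 3I)^2) \ ker(A + 3I), then set v_{i+1} = (A + 3I) v_i.

One such chain is v_1 = [[2, 3, -2]]^T, v_2 = [[1, 0, 0]]^T. Check: (A + 3I) v_2 = [[0, 0, 0]]^T = 0.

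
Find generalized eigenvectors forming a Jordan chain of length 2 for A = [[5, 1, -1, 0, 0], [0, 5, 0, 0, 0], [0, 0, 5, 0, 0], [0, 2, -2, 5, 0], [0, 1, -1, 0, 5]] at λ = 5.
We seek v_1 ∈ ker((A - 5I)^2) \ ker(A - 5I), then set v_{i+1} = (A - 5I) v_i.

One such chain is v_1 = [[0, 1, 0, 0, 0]]^T, v_2 = [[1, 0, 0, 2, 1]]^T. Check: (A - 5I) v_2 = [[0, 0, 0, 0, 0]]^T = 0.

v_1 = [[0, 1, 0, 0, 0]]^T, v_2 = [[1, 0, 0, 2, 1]]^T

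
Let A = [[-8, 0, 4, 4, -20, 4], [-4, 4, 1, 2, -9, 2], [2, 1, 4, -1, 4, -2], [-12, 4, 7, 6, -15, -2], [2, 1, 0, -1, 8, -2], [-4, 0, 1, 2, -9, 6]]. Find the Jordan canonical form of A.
J = [[0, 0, 0, 0, 0, 0], [0, 4, 1, 0, 0, 0], [0, 0, 4, 0, 0, 0], [0, 0, 0, 4, 1, 0], [0, 0, 0, 0, 4, 0], [0, 0, 0, 0, 0, 4]]

The characteristic polynomial is det(xI - A) = x(x - 4)^5, so the eigenvalues are 0 (algebraic multiplicity 1), 4 (algebraic multiplicity 5).

For λ = 0: algebraic multiplicity 1 gives one 1×1 block.

For λ = 4: rank(A - 4I) = 3, rank((A - 4I)^2) = 1. The eigenspace has dimension 6 - 3 = 3, so there are 3 Jordan blocks; the rank sequence gives block sizes [2, 2, 1].

Assembling the blocks gives the Jordan form J above.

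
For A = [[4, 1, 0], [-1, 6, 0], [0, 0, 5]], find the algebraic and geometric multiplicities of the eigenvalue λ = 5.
The characteristic polynomial is (x - 5)^3, so the factor x - 5 appears with exponent 3: the algebraic multiplicity is 3.

rank(A - 5I) = 1, so the eigenspace has dimension 3 - 1 = 2: the geometric multiplicity is 2.

Since 2 < 3, A is not diagonalizable.

algebraic multiplicity 3, geometric multiplicity 2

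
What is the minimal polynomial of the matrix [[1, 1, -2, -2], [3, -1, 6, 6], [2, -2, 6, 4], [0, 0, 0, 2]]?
The characteristic polynomial factors as (x - 2)^4. The minimal polynomial is ∏(x - λ)^{k_λ} where k_λ is the size of the largest Jordan block at λ.

For λ = 2: rank(A - 2I) = 1, and the largest Jordan block has size 2 (the smallest k with rank((A - 2I)^k) = rank((A - 2I)^(k+1))).

So m_A(x) = (x - 2)^2.

m_A(x) = (x - 2)^2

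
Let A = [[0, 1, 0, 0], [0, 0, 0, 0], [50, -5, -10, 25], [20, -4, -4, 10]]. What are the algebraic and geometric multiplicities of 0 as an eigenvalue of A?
algebraic multiplicity 4, geometric multiplicity 2

The characteristic polynomial is x^4, so the factor x appears with exponent 4: the algebraic multiplicity is 4.

rank(A) = 2, so the eigenspace has dimension 4 - 2 = 2: the geometric multiplicity is 2.

Since 2 < 4, A is not diagonalizable.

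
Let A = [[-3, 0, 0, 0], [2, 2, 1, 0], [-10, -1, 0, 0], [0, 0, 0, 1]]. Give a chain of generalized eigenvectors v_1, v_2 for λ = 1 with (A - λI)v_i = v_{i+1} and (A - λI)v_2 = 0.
We seek v_1 ∈ ker((A - I)^2) \ ker(A - I), then set v_{i+1} = (A - I) v_i.

One such chain is v_1 = [[0, 0, 1, 0]]^T, v_2 = [[0, 1, -1, 0]]^T. Check: (A - I) v_2 = [[0, 0, 0, 0]]^T = 0.

v_1 = [[0, 0, 1, 0]]^T, v_2 = [[0, 1, -1, 0]]^T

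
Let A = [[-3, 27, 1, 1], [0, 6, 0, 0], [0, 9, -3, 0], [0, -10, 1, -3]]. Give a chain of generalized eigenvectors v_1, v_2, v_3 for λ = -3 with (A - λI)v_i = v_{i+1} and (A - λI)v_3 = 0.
v_1 = [[0, 0, 1, -1]]^T, v_2 = [[0, 0, 0, 1]]^T, v_3 = [[1, 0, 0, 0]]^T

We seek v_1 ∈ ker((A + 3I)^3) \ ker((A + 3I)^2), then set v_{i+1} = (A + 3I) v_i.

One such chain is v_1 = [[0, 0, 1, -1]]^T, v_2 = [[0, 0, 0, 1]]^T, v_3 = [[1, 0, 0, 0]]^T. Check: (A + 3I) v_3 = [[0, 0, 0, 0]]^T = 0.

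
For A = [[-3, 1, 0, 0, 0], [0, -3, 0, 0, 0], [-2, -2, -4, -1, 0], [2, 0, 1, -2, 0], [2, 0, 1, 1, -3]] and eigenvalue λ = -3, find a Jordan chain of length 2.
v_1 = [[0, 1, -1, 1, 0]]^T, v_2 = [[1, 0, -2, 0, 0]]^T

We seek v_1 ∈ ker((A + 3I)^2) \ ker(A + 3I), then set v_{i+1} = (A + 3I) v_i.

One such chain is v_1 = [[0, 1, -1, 1, 0]]^T, v_2 = [[1, 0, -2, 0, 0]]^T. Check: (A + 3I) v_2 = [[0, 0, 0, 0, 0]]^T = 0.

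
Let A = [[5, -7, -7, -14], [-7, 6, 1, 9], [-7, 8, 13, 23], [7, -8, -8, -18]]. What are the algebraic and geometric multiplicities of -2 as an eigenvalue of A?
algebraic multiplicity 2, geometric multiplicity 1

The characteristic polynomial is (x - 5)^2(x + 2)^2, so the factor x + 2 appears with exponent 2: the algebraic multiplicity is 2.

rank(A + 2I) = 3, so the eigenspace has dimension 4 - 3 = 1: the geometric multiplicity is 1.

Since 1 < 2, A is not diagonalizable.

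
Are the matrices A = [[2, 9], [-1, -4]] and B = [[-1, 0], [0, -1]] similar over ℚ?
Both have characteristic polynomial (x + 1)^2, but the minimal polynomial of A is (x + 1)^2 while the minimal polynomial of B is x + 1. The minimal polynomial is a similarity invariant, so A and B are not similar.

No.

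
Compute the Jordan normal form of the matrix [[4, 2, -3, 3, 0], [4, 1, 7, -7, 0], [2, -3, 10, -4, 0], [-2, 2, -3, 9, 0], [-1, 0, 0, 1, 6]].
J = [[6, 1, 0, 0, 0], [0, 6, 1, 0, 0], [0, 0, 6, 0, 0], [0, 0, 0, 6, 1], [0, 0, 0, 0, 6]]

The characteristic polynomial is det(xI - A) = (x - 6)^5, so the eigenvalues are 6 (algebraic multiplicity 5).

For λ = 6: rank(A - 6I) = 3, rank((A - 6I)^2) = 1, rank((A - 6I)^3) = 0. The eigenspace has dimension 5 - 3 = 2, so there are 2 Jordan blocks; the rank sequence gives block sizes [3, 2].

Assembling the blocks gives the Jordan form J above.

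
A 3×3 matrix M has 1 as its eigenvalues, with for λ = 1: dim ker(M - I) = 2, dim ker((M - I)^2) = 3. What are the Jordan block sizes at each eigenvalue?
λ = 1: successive nullity increments [2, 1] count blocks of size ≥ k; block sizes are [2, 1].

Jordan blocks: (1, 2), (1, 1)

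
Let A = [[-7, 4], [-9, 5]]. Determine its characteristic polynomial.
xI - A = [[x + 7, -4], [9, x - 5]].

Expanding det(xI - A) along the first row:
det(xI - A) = + (x + 7)·det([[x - 5]]) - (-4)·det([[9]]).

Evaluating gives χ_A(x) = x^2 + 2x + 1 = (x + 1)^2.

χ_A(x) = (x + 1)^2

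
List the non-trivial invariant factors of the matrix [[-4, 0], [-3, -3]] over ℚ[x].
(x + 3)(x + 4)

The Jordan structure of A has elementary divisors (x + 4), (x + 3). Arranging the block sizes at each eigenvalue in decreasing order and taking row products gives the invariant factors.

Invariant factors (smallest first, each dividing the next): (x + 3)(x + 4).

Check: the last factor (x + 3)(x + 4) is the minimal polynomial, and the product (x + 3)(x + 4) is the characteristic polynomial.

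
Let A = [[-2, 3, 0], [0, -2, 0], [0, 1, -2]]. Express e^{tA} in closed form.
e^{tA} = [[e^{-2*t}, 3*t*e^{-2*t}, 0], [0, e^{-2*t}, 0], [0, t*e^{-2*t}, e^{-2*t}]]

A has Jordan form J = [[-2, 1, 0], [0, -2, 0], [0, 0, -2]] with A = PJP^{-1}, so e^{tA} = P e^{tJ} P^{-1}.

For a Jordan block J_k(λ), e^{tJ_k(λ)} = e^{λt} · (I + tN + t^2 N^2/2! + ... + t^{k-1} N^{k-1}/(k-1)!) where N is the nilpotent superdiagonal part.

Assembling the blocks and conjugating back gives the entries of e^{tA} as shown above.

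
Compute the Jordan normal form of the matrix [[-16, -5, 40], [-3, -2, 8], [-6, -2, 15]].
J = [[-1, 1, 0], [0, -1, 0], [0, 0, -1]]

The characteristic polynomial is det(xI - A) = (x + 1)^3, so the eigenvalues are -1 (algebraic multiplicity 3).

For λ = -1: rank(A + I) = 1, rank((A + I)^2) = 0. The eigenspace has dimension 3 - 1 = 2, so there are 2 Jordan blocks; the rank sequence gives block sizes [2, 1].

Assembling the blocks gives the Jordan form J above.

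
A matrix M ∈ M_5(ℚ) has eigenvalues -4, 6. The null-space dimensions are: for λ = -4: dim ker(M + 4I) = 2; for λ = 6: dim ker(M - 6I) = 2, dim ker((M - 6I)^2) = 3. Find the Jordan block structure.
λ = -4: successive nullity increments [2] count blocks of size ≥ k; block sizes are [1, 1].
λ = 6: successive nullity increments [2, 1] count blocks of size ≥ k; block sizes are [2, 1].

Jordan blocks: (-4, 1), (-4, 1), (6, 2), (6, 1)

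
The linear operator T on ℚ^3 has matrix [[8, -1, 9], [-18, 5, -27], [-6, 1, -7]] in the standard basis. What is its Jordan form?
The characteristic polynomial is det(xI - A) = (x - 2)^3, so the eigenvalues are 2 (algebraic multiplicity 3).

For λ = 2: rank(A - 2I) = 1, rank((A - 2I)^2) = 0. The eigenspace has dimension 3 - 1 = 2, so there are 2 Jordan blocks; the rank sequence gives block sizes [2, 1].

Assembling the blocks gives the Jordan form J above.

J = [[2, 1, 0], [0, 2, 0], [0, 0, 2]]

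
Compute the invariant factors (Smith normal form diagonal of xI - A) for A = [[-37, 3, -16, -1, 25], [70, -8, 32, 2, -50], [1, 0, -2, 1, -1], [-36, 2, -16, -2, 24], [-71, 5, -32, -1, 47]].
(x + 2)^2, (x - 6)(x + 2)^2

The Jordan structure of A has elementary divisors (x + 2)^2, (x + 2)^2, (x - 6). Arranging the block sizes at each eigenvalue in decreasing order and taking row products gives the invariant factors.

Invariant factors (smallest first, each dividing the next): (x + 2)^2, (x - 6)(x + 2)^2.

Check: the last factor (x - 6)(x + 2)^2 is the minimal polynomial, and the product (x - 6)(x + 2)^4 is the characteristic polynomial.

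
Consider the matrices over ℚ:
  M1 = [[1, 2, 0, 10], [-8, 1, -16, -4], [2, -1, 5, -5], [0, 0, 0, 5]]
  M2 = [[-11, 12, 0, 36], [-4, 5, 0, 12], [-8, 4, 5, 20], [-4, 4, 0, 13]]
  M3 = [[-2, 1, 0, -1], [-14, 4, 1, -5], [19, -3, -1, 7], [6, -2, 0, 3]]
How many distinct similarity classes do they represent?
3 classes: {M1}, {M2}, {M3}

Characteristic polynomials: χ_{M1} = (x - 5)^2(x - 1)^2, χ_{M2} = (x - 5)^2(x - 1)^2, χ_{M3} = (x - 1)^4.

{M1}: invariant factors x - 5, (x - 5)(x - 1)^2.

{M2}: invariant factors (x - 5)(x - 1), (x - 5)(x - 1).

{M3}: invariant factors x - 1, (x - 1)^3.

Matrices are similar if and only if their invariant-factor lists agree; the partition into similarity classes is {M1}, {M2}, {M3}.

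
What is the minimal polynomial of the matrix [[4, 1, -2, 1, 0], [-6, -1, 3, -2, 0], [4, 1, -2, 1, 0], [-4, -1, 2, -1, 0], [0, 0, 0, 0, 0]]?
m_A(x) = x^3

The characteristic polynomial factors as x^5. The minimal polynomial is ∏(x - λ)^{k_λ} where k_λ is the size of the largest Jordan block at λ.

For λ = 0: rank(A) = 2, and the largest Jordan block has size 3 (the smallest k with rank(A^k) = rank(A^(k+1))).

So m_A(x) = x^3.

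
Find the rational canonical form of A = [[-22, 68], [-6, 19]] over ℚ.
R = [[0, 10], [1, -3]]

The invariant factors of A (the non-unit diagonal entries of the Smith normal form of xI - A over ℚ[x]) are (x - 2)(x + 5), each dividing the next. The characteristic polynomial is their product, (x - 2)(x + 5).

The rational canonical form is the block-diagonal matrix of companion matrices C(f_i):
R = [[0, 10], [1, -3]].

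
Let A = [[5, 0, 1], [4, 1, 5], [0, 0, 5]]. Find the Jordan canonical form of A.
J = [[1, 0, 0], [0, 5, 1], [0, 0, 5]]

The characteristic polynomial is det(xI - A) = (x - 5)^2(x - 1), so the eigenvalues are 1 (algebraic multiplicity 1), 5 (algebraic multiplicity 2).

For λ = 1: algebraic multiplicity 1 gives one 1×1 block.

For λ = 5: rank(A - 5I) = 2, rank((A - 5I)^2) = 1. The eigenspace has dimension 3 - 2 = 1, so there is 1 Jordan block; the rank sequence gives block sizes [2].

Assembling the blocks gives the Jordan form J above.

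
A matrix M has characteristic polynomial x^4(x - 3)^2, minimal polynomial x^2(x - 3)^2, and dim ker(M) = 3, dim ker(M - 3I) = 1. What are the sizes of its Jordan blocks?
Jordan blocks: (0, 2), (0, 1), (0, 1), (3, 2)

λ = 0: algebraic multiplicity 4 (exponent in χ_M), largest block size 2 (exponent in m_M), 3 blocks (geometric multiplicity). These force block sizes [2, 1, 1].
λ = 3: algebraic multiplicity 2 (exponent in χ_M), largest block size 2 (exponent in m_M), 1 block (geometric multiplicity). This forces block sizes [2].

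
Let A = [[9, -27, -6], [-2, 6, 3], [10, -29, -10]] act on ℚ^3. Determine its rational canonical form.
R = [[0, 0, -15], [1, 0, 3], [0, 1, 5]]

The invariant factors of A (the non-unit diagonal entries of the Smith normal form of xI - A over ℚ[x]) are (x - 5)(x^2 - 3), each dividing the next. The characteristic polynomial is their product, (x - 5)(x^2 - 3).

The rational canonical form is the block-diagonal matrix of companion matrices C(f_i):
R = [[0, 0, -15], [1, 0, 3], [0, 1, 5]].

Note the characteristic polynomial does not split into linear factors over ℚ, so A has no Jordan form over ℚ; the rational canonical form exists over any field.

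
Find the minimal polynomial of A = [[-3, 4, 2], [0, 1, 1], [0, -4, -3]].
m_A(x) = (x + 1)^2(x + 3)

The characteristic polynomial factors as (x + 1)^2(x + 3). The minimal polynomial is ∏(x - λ)^{k_λ} where k_λ is the size of the largest Jordan block at λ.

For λ = -3: rank(A + 3I) = 2, and the largest Jordan block has size 1 (the smallest k with rank((A + 3I)^k) = rank((A + 3I)^(k+1))).
For λ = -1: rank(A + I) = 2, and the largest Jordan block has size 2 (the smallest k with rank((A + I)^k) = rank((A + I)^(k+1))).

So m_A(x) = (x + 1)^2(x + 3).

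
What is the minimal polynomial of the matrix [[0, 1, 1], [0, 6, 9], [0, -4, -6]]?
m_A(x) = x^3

The characteristic polynomial factors as x^3. The minimal polynomial is ∏(x - λ)^{k_λ} where k_λ is the size of the largest Jordan block at λ.

For λ = 0: rank(A) = 2, and the largest Jordan block has size 3 (the smallest k with rank(A^k) = rank(A^(k+1))).

So m_A(x) = x^3.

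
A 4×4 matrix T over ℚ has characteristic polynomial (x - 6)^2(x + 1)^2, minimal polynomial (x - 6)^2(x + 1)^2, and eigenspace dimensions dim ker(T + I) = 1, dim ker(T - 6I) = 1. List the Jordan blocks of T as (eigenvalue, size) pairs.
λ = -1: algebraic multiplicity 2 (exponent in χ_T), largest block size 2 (exponent in m_T), 1 block (geometric multiplicity). This forces block sizes [2].
λ = 6: algebraic multiplicity 2 (exponent in χ_T), largest block size 2 (exponent in m_T), 1 block (geometric multiplicity). This forces block sizes [2].

Jordan blocks: (-1, 2), (6, 2)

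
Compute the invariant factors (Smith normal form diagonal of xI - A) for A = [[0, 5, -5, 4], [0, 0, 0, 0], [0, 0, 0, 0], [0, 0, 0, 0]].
x, x, x^2

The Jordan structure of A has elementary divisors x^2, x, x. Arranging the block sizes at each eigenvalue in decreasing order and taking row products gives the invariant factors.

Invariant factors (smallest first, each dividing the next): x, x, x^2.

Check: the last factor x^2 is the minimal polynomial, and the product x^4 is the characteristic polynomial.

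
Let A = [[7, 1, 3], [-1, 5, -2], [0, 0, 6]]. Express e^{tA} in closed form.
A has Jordan form J = [[6, 1, 0], [0, 6, 1], [0, 0, 6]] with A = PJP^{-1}, so e^{tA} = P e^{tJ} P^{-1}.

For a Jordan block J_k(λ), e^{tJ_k(λ)} = e^{λt} · (I + tN + t^2 N^2/2! + ... + t^{k-1} N^{k-1}/(k-1)!) where N is the nilpotent superdiagonal part.

Assembling the blocks and conjugating back gives the entries of e^{tA} as shown above.

e^{tA} = [[(t + 1)*e^{6*t}, t*e^{6*t}, t*(t + 6)*e^{6*t}/2], [-t*e^{6*t}, (1 - t)*e^{6*t}, t*(-t - 4)*e^{6*t}/2], [0, 0, e^{6*t}]]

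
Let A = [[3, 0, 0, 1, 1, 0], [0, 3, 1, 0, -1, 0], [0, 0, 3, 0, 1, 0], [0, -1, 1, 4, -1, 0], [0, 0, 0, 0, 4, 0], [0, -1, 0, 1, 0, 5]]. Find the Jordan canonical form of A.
The characteristic polynomial is det(xI - A) = (x - 5)(x - 4)^2(x - 3)^3, so the eigenvalues are 3 (algebraic multiplicity 3), 4 (algebraic multiplicity 2), 5 (algebraic multiplicity 1).

For λ = 3: rank(A - 3I) = 5, rank((A - 3I)^2) = 4, rank((A - 3I)^3) = 3. The eigenspace has dimension 6 - 5 = 1, so there is 1 Jordan block; the rank sequence gives block sizes [3].

For λ = 4: rank(A - 4I) = 4. The eigenspace has dimension 6 - 4 = 2, so there are 2 Jordan blocks; the rank sequence gives block sizes [1, 1].

For λ = 5: algebraic multiplicity 1 gives one 1×1 block.

Assembling the blocks gives the Jordan form J above.

J = [[3, 1, 0, 0, 0, 0], [0, 3, 1, 0, 0, 0], [0, 0, 3, 0, 0, 0], [0, 0, 0, 4, 0, 0], [0, 0, 0, 0, 4, 0], [0, 0, 0, 0, 0, 5]]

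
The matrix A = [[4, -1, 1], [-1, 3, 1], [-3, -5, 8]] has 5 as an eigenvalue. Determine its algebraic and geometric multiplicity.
algebraic multiplicity 3, geometric multiplicity 1

The characteristic polynomial is (x - 5)^3, so the factor x - 5 appears with exponent 3: the algebraic multiplicity is 3.

rank(A - 5I) = 2, so the eigenspace has dimension 3 - 2 = 1: the geometric multiplicity is 1.

Since 1 < 3, A is not diagonalizable.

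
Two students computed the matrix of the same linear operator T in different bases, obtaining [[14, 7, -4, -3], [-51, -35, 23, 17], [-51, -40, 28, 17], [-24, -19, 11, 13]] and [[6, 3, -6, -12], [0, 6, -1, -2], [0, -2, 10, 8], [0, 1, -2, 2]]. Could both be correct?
trace(A) = 20 but trace(B) = 24. The trace is a similarity invariant, so A and B are not similar.

No.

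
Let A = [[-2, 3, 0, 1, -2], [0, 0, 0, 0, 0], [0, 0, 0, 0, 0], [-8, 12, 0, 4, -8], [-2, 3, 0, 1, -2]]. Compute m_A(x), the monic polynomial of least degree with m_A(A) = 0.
The characteristic polynomial factors as x^5. The minimal polynomial is ∏(x - λ)^{k_λ} where k_λ is the size of the largest Jordan block at λ.

For λ = 0: rank(A) = 1, and the largest Jordan block has size 2 (the smallest k with rank(A^k) = rank(A^(k+1))).

So m_A(x) = x^2.

m_A(x) = x^2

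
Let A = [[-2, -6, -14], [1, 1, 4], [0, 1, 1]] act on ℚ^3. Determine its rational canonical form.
R = [[0, 0, -2], [1, 0, 1], [0, 1, 0]]

The invariant factors of A (the non-unit diagonal entries of the Smith normal form of xI - A over ℚ[x]) are x^3 - x + 2, each dividing the next. The characteristic polynomial is their product, x^3 - x + 2.

The rational canonical form is the block-diagonal matrix of companion matrices C(f_i):
R = [[0, 0, -2], [1, 0, 1], [0, 1, 0]].

Note the characteristic polynomial does not split into linear factors over ℚ, so A has no Jordan form over ℚ; the rational canonical form exists over any field.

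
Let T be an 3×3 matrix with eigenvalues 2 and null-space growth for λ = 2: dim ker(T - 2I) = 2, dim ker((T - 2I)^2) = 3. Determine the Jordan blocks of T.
Jordan blocks: (2, 2), (2, 1)

λ = 2: successive nullity increments [2, 1] count blocks of size ≥ k; block sizes are [2, 1].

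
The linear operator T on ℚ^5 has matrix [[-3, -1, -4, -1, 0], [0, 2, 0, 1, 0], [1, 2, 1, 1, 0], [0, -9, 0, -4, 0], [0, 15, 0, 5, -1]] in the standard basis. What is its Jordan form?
J = [[-1, 1, 0, 0, 0], [0, -1, 0, 0, 0], [0, 0, -1, 1, 0], [0, 0, 0, -1, 0], [0, 0, 0, 0, -1]]

The characteristic polynomial is det(xI - A) = (x + 1)^5, so the eigenvalues are -1 (algebraic multiplicity 5).

For λ = -1: rank(A + I) = 2, rank((A + I)^2) = 0. The eigenspace has dimension 5 - 2 = 3, so there are 3 Jordan blocks; the rank sequence gives block sizes [2, 2, 1].

Assembling the blocks gives the Jordan form J above.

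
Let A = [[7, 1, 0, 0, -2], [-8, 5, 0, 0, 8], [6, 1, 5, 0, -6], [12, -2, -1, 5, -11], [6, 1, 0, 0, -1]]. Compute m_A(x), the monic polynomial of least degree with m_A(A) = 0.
m_A(x) = (x - 5)^2(x - 1)

The characteristic polynomial factors as (x - 5)^4(x - 1). The minimal polynomial is ∏(x - λ)^{k_λ} where k_λ is the size of the largest Jordan block at λ.

For λ = 1: rank(A - I) = 4, and the largest Jordan block has size 1 (the smallest k with rank((A - I)^k) = rank((A - I)^(k+1))).
For λ = 5: rank(A - 5I) = 3, and the largest Jordan block has size 2 (the smallest k with rank((A - 5I)^k) = rank((A - 5I)^(k+1))).

So m_A(x) = (x - 5)^2(x - 1).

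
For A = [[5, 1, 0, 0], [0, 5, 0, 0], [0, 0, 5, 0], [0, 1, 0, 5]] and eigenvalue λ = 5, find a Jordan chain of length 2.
v_1 = [[-1, 1, -1, 0]]^T, v_2 = [[1, 0, 0, 1]]^T

We seek v_1 ∈ ker((A - 5I)^2) \ ker(A - 5I), then set v_{i+1} = (A - 5I) v_i.

One such chain is v_1 = [[-1, 1, -1, 0]]^T, v_2 = [[1, 0, 0, 1]]^T. Check: (A - 5I) v_2 = [[0, 0, 0, 0]]^T = 0.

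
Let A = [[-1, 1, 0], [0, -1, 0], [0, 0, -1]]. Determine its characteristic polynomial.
χ_A(x) = (x + 1)^3

xI - A = [[x + 1, -1, 0], [0, x + 1, 0], [0, 0, x + 1]].

Expanding det(xI - A) along the first row:
det(xI - A) = + (x + 1)·det([[x + 1, 0], [0, x + 1]]) - (-1)·det([[0, 0], [0, x + 1]]) + (0)·det([[0, x + 1], [0, 0]]).

Evaluating gives χ_A(x) = x^3 + 3x^2 + 3x + 1 = (x + 1)^3.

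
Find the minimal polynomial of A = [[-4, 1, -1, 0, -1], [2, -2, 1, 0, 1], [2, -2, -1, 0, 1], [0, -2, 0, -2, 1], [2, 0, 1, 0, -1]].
m_A(x) = (x + 2)^3

The characteristic polynomial factors as (x + 2)^5. The minimal polynomial is ∏(x - λ)^{k_λ} where k_λ is the size of the largest Jordan block at λ.

For λ = -2: rank(A + 2I) = 3, and the largest Jordan block has size 3 (the smallest k with rank((A + 2I)^k) = rank((A + 2I)^(k+1))).

So m_A(x) = (x + 2)^3.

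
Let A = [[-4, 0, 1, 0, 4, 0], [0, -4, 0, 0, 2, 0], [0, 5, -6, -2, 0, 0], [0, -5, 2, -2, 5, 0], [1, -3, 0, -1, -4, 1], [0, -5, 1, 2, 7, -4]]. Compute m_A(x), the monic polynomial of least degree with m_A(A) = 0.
m_A(x) = (x + 4)^3

The characteristic polynomial factors as (x + 4)^6. The minimal polynomial is ∏(x - λ)^{k_λ} where k_λ is the size of the largest Jordan block at λ.

For λ = -4: rank(A + 4I) = 4, and the largest Jordan block has size 3 (the smallest k with rank((A + 4I)^k) = rank((A + 4I)^(k+1))).

So m_A(x) = (x + 4)^3.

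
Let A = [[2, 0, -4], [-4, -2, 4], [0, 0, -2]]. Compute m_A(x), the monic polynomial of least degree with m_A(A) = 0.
m_A(x) = (x - 2)(x + 2)

The characteristic polynomial factors as (x - 2)(x + 2)^2. The minimal polynomial is ∏(x - λ)^{k_λ} where k_λ is the size of the largest Jordan block at λ.

For λ = -2: rank(A + 2I) = 1, and the largest Jordan block has size 1 (the smallest k with rank((A + 2I)^k) = rank((A + 2I)^(k+1))).
For λ = 2: rank(A - 2I) = 2, and the largest Jordan block has size 1 (the smallest k with rank((A - 2I)^k) = rank((A - 2I)^(k+1))).

So m_A(x) = (x - 2)(x + 2).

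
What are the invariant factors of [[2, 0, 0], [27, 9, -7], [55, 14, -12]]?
(x - 2)^2(x + 5)

The Jordan structure of A has elementary divisors (x + 5), (x - 2)^2. Arranging the block sizes at each eigenvalue in decreasing order and taking row products gives the invariant factors.

Invariant factors (smallest first, each dividing the next): (x - 2)^2(x + 5).

Check: the last factor (x - 2)^2(x + 5) is the minimal polynomial, and the product (x - 2)^2(x + 5) is the characteristic polynomial.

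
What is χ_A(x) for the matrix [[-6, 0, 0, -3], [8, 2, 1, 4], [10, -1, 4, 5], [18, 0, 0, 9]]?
χ_A(x) = x(x - 3)^3

xI - A = [[x + 6, 0, 0, 3], [-8, x - 2, -1, -4], [-10, 1, x - 4, -5], [-18, 0, 0, x - 9]].

Expanding det(xI - A) along the first row:
det(xI - A) = + (x + 6)·det([[x - 2, -1, -4], [1, x - 4, -5], [0, 0, x - 9]]) - (0)·det([[-8, -1, -4], [-10, x - 4, -5], [-18, 0, x - 9]]) + (0)·det([[-8, x - 2, -4], [-10, 1, -5], [-18, 0, x - 9]]) - (3)·det([[-8, x - 2, -1], [-10, 1, x - 4], [-18, 0, 0]]).

Evaluating gives χ_A(x) = x^4 - 9x^3 + 27x^2 - 27x = x(x - 3)^3.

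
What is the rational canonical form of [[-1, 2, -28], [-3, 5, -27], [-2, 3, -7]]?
R = [[0, 0, -8], [1, 0, 2], [0, 1, -3]]

The invariant factors of A (the non-unit diagonal entries of the Smith normal form of xI - A over ℚ[x]) are (x + 4)(x^2 - x + 2), each dividing the next. The characteristic polynomial is their product, (x + 4)(x^2 - x + 2).

The rational canonical form is the block-diagonal matrix of companion matrices C(f_i):
R = [[0, 0, -8], [1, 0, 2], [0, 1, -3]].

Note the characteristic polynomial does not split into linear factors over ℚ, so A has no Jordan form over ℚ; the rational canonical form exists over any field.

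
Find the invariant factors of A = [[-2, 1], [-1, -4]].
(x + 3)^2

The Jordan structure of A has elementary divisors (x + 3)^2. Arranging the block sizes at each eigenvalue in decreasing order and taking row products gives the invariant factors.

Invariant factors (smallest first, each dividing the next): (x + 3)^2.

Check: the last factor (x + 3)^2 is the minimal polynomial, and the product (x + 3)^2 is the characteristic polynomial.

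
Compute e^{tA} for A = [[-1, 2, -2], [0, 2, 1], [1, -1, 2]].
e^{tA} = [[(t^2 - 2*t + 1)*e^{t}, 2*t*e^{t}, 2*t*(t - 1)*e^{t}], [t^2*e^{t}/2, (t + 1)*e^{t}, t*(t + 1)*e^{t}], [t*(2 - t)*e^{t}/2, -t*e^{t}, (-t^2 + t + 1)*e^{t}]]

A has Jordan form J = [[1, 1, 0], [0, 1, 1], [0, 0, 1]] with A = PJP^{-1}, so e^{tA} = P e^{tJ} P^{-1}.

For a Jordan block J_k(λ), e^{tJ_k(λ)} = e^{λt} · (I + tN + t^2 N^2/2! + ... + t^{k-1} N^{k-1}/(k-1)!) where N is the nilpotent superdiagonal part.

Assembling the blocks and conjugating back gives the entries of e^{tA} as shown above.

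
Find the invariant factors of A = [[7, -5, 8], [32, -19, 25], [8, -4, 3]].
The Jordan structure of A has elementary divisors (x + 3)^3. Arranging the block sizes at each eigenvalue in decreasing order and taking row products gives the invariant factors.

Invariant factors (smallest first, each dividing the next): (x + 3)^3.

Check: the last factor (x + 3)^3 is the minimal polynomial, and the product (x + 3)^3 is the characteristic polynomial.

(x + 3)^3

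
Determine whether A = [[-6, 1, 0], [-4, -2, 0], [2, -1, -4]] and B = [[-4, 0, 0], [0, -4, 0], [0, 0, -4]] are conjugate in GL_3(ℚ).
No.

Both have characteristic polynomial (x + 4)^3, but the minimal polynomial of A is (x + 4)^2 while the minimal polynomial of B is x + 4. The minimal polynomial is a similarity invariant, so A and B are not similar.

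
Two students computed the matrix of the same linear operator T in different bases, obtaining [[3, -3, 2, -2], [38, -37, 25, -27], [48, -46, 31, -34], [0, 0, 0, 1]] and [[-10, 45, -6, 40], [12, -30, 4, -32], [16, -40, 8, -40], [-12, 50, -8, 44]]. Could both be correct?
trace(A) = -2 but trace(B) = 12. The trace is a similarity invariant, so A and B are not similar.

No.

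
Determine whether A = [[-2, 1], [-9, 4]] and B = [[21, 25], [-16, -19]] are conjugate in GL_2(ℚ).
Yes.

Two matrices over a field are similar if and only if they have the same invariant factors.

Both A and B have characteristic polynomial (x - 1)^2 and minimal polynomial (x - 1)^2. Computing further, both have invariant factors (x - 1)^2. Hence A and B are similar.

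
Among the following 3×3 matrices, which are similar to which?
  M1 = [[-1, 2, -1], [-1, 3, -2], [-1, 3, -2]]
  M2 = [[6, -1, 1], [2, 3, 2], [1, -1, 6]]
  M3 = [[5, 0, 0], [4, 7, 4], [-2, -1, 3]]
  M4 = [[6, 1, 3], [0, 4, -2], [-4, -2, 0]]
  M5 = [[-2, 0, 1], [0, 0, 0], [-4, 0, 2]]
4 classes: {M1}, {M2, M3}, {M4}, {M5}

Characteristic polynomials: χ_{M1} = x^3, χ_{M2} = (x - 5)^3, χ_{M3} = (x - 5)^3, χ_{M4} = (x - 4)^2(x - 2), χ_{M5} = x^3.

{M1}: invariant factors x^3.

{M2, M3}: invariant factors x - 5, (x - 5)^2.

{M4}: invariant factors (x - 4)^2(x - 2).

{M5}: invariant factors x, x^2.

Matrices are similar if and only if their invariant-factor lists agree; the partition into similarity classes is {M1}, {M2, M3}, {M4}, {M5}.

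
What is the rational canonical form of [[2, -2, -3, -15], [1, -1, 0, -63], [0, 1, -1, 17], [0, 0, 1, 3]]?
R = [[0, 0, 0, 120], [1, 0, 0, -86], [0, 1, 0, 18], [0, 0, 1, 3]]

The invariant factors of A (the non-unit diagonal entries of the Smith normal form of xI - A over ℚ[x]) are (x - 4)(x + 5)(x^2 - 4x + 6), each dividing the next. The characteristic polynomial is their product, (x - 4)(x + 5)(x^2 - 4x + 6).

The rational canonical form is the block-diagonal matrix of companion matrices C(f_i):
R = [[0, 0, 0, 120], [1, 0, 0, -86], [0, 1, 0, 18], [0, 0, 1, 3]].

Note the characteristic polynomial does not split into linear factors over ℚ, so A has no Jordan form over ℚ; the rational canonical form exists over any field.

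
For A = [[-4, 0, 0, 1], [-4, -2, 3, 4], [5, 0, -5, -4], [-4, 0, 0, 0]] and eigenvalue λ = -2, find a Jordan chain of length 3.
v_1 = [[0, 1, -1, 1]]^T, v_2 = [[1, 1, -1, 2]]^T, v_3 = [[0, 1, 0, 0]]^T

We seek v_1 ∈ ker((A + 2I)^3) \ ker((A + 2I)^2), then set v_{i+1} = (A + 2I) v_i.

One such chain is v_1 = [[0, 1, -1, 1]]^T, v_2 = [[1, 1, -1, 2]]^T, v_3 = [[0, 1, 0, 0]]^T. Check: (A + 2I) v_3 = [[0, 0, 0, 0]]^T = 0.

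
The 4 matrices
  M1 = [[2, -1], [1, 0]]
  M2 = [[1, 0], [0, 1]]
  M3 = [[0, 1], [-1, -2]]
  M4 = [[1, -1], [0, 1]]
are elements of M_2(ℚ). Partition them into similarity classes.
Characteristic polynomials: χ_{M1} = (x - 1)^2, χ_{M2} = (x - 1)^2, χ_{M3} = (x + 1)^2, χ_{M4} = (x - 1)^2.

{M1, M4}: invariant factors (x - 1)^2.

{M2}: invariant factors x - 1, x - 1.

{M3}: invariant factors (x + 1)^2.

Matrices are similar if and only if their invariant-factor lists agree; the partition into similarity classes is {M1, M4}, {M2}, {M3}.

3 classes: {M1, M4}, {M2}, {M3}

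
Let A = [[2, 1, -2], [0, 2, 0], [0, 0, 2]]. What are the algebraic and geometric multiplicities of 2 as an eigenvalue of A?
The characteristic polynomial is (x - 2)^3, so the factor x - 2 appears with exponent 3: the algebraic multiplicity is 3.

rank(A - 2I) = 1, so the eigenspace has dimension 3 - 1 = 2: the geometric multiplicity is 2.

Since 2 < 3, A is not diagonalizable.

algebraic multiplicity 3, geometric multiplicity 2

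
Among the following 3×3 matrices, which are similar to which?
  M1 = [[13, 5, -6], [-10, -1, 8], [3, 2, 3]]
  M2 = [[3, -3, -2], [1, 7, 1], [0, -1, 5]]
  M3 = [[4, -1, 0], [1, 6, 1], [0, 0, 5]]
Characteristic polynomials: χ_{M1} = (x - 5)^3, χ_{M2} = (x - 5)^3, χ_{M3} = (x - 5)^3.

{M1, M2, M3}: invariant factors (x - 5)^3.

Matrices are similar if and only if their invariant-factor lists agree; the partition into similarity classes is {M1, M2, M3}.

1 class: {M1, M2, M3}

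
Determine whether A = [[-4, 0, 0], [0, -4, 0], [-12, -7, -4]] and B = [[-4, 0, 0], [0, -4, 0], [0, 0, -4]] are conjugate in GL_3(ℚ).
Both have characteristic polynomial (x + 4)^3, but the minimal polynomial of A is (x + 4)^2 while the minimal polynomial of B is x + 4. The minimal polynomial is a similarity invariant, so A and B are not similar.

No.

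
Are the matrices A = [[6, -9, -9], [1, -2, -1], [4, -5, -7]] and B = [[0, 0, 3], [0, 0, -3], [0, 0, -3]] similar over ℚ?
Both have characteristic polynomial x^2(x + 3), but the minimal polynomial of A is x^2(x + 3) while the minimal polynomial of B is x(x + 3). The minimal polynomial is a similarity invariant, so A and B are not similar.

No.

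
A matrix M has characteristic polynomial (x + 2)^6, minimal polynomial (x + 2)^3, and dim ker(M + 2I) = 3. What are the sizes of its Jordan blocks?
λ = -2: algebraic multiplicity 6 (exponent in χ_M), largest block size 3 (exponent in m_M), 3 blocks (geometric multiplicity). These force block sizes [3, 2, 1].

Jordan blocks: (-2, 3), (-2, 2), (-2, 1)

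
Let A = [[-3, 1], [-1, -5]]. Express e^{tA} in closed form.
e^{tA} = [[(t + 1)*e^{-4*t}, t*e^{-4*t}], [-t*e^{-4*t}, (1 - t)*e^{-4*t}]]

A has Jordan form J = [[-4, 1], [0, -4]] with A = PJP^{-1}, so e^{tA} = P e^{tJ} P^{-1}.

For a Jordan block J_k(λ), e^{tJ_k(λ)} = e^{λt} · (I + tN + t^2 N^2/2! + ... + t^{k-1} N^{k-1}/(k-1)!) where N is the nilpotent superdiagonal part.

Assembling the blocks and conjugating back gives the entries of e^{tA} as shown above.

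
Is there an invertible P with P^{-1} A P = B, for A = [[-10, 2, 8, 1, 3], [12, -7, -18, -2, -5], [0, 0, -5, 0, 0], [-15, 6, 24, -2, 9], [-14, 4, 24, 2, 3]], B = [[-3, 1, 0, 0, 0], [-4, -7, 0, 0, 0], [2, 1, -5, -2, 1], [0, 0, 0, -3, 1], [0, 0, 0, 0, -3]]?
Two matrices over a field are similar if and only if they have the same invariant factors.

Both A and B have characteristic polynomial (x + 3)^2(x + 5)^3 and minimal polynomial (x + 3)^2(x + 5)^2. Computing further, both have invariant factors x + 5, (x + 3)^2(x + 5)^2. Hence A and B are similar.

Yes.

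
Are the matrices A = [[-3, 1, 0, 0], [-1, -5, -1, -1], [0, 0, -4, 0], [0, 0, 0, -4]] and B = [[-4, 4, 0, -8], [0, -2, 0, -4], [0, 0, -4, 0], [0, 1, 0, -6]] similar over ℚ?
Both have characteristic polynomial (x + 4)^4, but the minimal polynomial of A is (x + 4)^3 while the minimal polynomial of B is (x + 4)^2. The minimal polynomial is a similarity invariant, so A and B are not similar.

No.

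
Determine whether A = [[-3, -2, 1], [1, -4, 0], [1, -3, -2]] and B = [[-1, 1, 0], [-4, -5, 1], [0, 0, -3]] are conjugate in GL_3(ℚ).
Two matrices over a field are similar if and only if they have the same invariant factors.

Both A and B have characteristic polynomial (x + 3)^3 and minimal polynomial (x + 3)^3. Computing further, both have invariant factors (x + 3)^3. Hence A and B are similar.

Yes.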